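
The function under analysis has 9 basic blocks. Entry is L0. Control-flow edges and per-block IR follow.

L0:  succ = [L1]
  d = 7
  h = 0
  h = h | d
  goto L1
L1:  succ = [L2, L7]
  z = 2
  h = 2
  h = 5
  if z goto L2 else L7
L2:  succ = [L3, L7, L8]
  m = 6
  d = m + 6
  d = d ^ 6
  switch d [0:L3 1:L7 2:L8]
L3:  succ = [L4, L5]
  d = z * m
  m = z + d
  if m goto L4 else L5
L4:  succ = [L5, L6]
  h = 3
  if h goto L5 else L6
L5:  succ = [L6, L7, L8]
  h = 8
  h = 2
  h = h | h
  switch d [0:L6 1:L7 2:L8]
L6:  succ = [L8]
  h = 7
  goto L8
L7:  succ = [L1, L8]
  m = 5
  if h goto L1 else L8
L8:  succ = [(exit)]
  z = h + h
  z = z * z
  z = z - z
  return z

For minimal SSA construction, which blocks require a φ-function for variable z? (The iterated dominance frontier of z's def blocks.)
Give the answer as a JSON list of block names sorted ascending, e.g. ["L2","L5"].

idom tree: L1←L0 L2←L1 L3←L2 L4←L3 L5←L3 L6←L3 L7←L1 L8←L1
Dom∩ at merges:
  L1: preds {L0,L7}: {L0} ∩ {L0,L1,L7} = {L0}; idom=L0
  L5: preds {L3,L4}: {L0,L1,L2,L3} ∩ {L0,L1,L2,L3,L4} = {L0,L1,L2,L3}; idom=L3
  L6: preds {L4,L5}: {L0,L1,L2,L3,L4} ∩ {L0,L1,L2,L3,L5} = {L0,L1,L2,L3}; idom=L3
  L7: preds {L1,L2,L5}: {L0,L1} ∩ {L0,L1,L2} ∩ {L0,L1,L2,L3,L5} = {L0,L1}; idom=L1
  L8: preds {L2,L5,L6,L7}: {L0,L1,L2} ∩ {L0,L1,L2,L3,L5} ∩ {L0,L1,L2,L3,L6} ∩ {L0,L1,L7} = {L0,L1}; idom=L1

DF walk-up:
  L1←L0: walk · to L0
  L1←L7: walk L7→L1 to L0
  L5←L3: walk · to L3
  L5←L4: walk L4 to L3
  L6←L4: walk L4 to L3
  L6←L5: walk L5 to L3
  L7←L1: walk · to L1
  L7←L2: walk L2 to L1
  L7←L5: walk L5→L3→L2 to L1
  L8←L2: walk L2 to L1
  L8←L5: walk L5→L3→L2 to L1
  L8←L6: walk L6→L3→L2 to L1
  L8←L7: walk L7 to L1
  L0: DF=∅
  L1: DF={L1}
  L2: DF={L7,L8}
  L3: DF={L7,L8}
  L4: DF={L5,L6}
  L5: DF={L6,L7,L8}
  L6: DF={L8}
  L7: DF={L1,L8}
  L8: DF=∅

φ for z: defs {L1,L8}
  DF⁺ = {L1}

Answer: ["L1"]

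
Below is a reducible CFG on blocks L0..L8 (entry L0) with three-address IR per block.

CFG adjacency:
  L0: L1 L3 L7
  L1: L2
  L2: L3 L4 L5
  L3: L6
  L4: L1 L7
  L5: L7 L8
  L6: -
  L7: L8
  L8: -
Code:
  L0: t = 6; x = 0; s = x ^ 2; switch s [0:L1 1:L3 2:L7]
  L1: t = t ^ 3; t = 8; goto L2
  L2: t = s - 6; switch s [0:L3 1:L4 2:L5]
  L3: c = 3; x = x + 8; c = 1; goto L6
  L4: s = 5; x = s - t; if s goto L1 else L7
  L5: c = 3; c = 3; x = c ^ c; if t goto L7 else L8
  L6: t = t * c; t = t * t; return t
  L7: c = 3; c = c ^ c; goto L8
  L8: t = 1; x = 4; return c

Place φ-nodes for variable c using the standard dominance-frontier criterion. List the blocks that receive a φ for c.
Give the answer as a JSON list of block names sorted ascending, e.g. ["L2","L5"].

idom tree: L1←L0 L2←L1 L3←L0 L4←L2 L5←L2 L6←L3 L7←L0 L8←L0
Dom at joins:
  L1: preds {L0,L4}: {L0} ∩ {L0,L1,L2,L4} = {L0}; idom=L0
  L3: preds {L0,L2}: {L0} ∩ {L0,L1,L2} = {L0}; idom=L0
  L7: preds {L0,L4,L5}: {L0} ∩ {L0,L1,L2,L4} ∩ {L0,L1,L2,L5} = {L0}; idom=L0
  L8: preds {L5,L7}: {L0,L1,L2,L5} ∩ {L0,L7} = {L0}; idom=L0

DF walk-up:
  L1←L0: walk · to L0
  L1←L4: walk L4→L2→L1 to L0
  L3←L0: walk · to L0
  L3←L2: walk L2→L1 to L0
  L7←L0: walk · to L0
  L7←L4: walk L4→L2→L1 to L0
  L7←L5: walk L5→L2→L1 to L0
  L8←L5: walk L5→L2→L1 to L0
  L8←L7: walk L7 to L0
  L0: DF=∅
  L1: DF={L1,L3,L7,L8}
  L2: DF={L1,L3,L7,L8}
  L3: DF=∅
  L4: DF={L1,L7}
  L5: DF={L7,L8}
  L6: DF=∅
  L7: DF={L8}
  L8: DF=∅

φ for c: defs {L3,L5,L7}
  DF⁺ = {L7,L8}

Answer: ["L7", "L8"]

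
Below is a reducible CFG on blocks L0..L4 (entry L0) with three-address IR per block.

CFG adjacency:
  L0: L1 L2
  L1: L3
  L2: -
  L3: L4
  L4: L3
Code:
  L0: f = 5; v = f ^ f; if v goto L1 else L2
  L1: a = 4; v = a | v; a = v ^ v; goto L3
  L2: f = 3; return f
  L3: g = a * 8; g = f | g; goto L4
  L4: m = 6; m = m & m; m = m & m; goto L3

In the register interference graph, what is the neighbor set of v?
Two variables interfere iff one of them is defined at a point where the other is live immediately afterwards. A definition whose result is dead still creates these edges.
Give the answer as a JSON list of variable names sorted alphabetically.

Answer: ["a", "f"]

Working:
Per-block:
  L0: {f,v} / ∅
  L1: {a,v} / {v}
  L2: {f} / ∅
  L3: {g} / {a,f}
  L4: {m} / ∅

Liveness:
  live L0: ∅→{f,v}
  live L1: {f,v}→{a,f}
  live L2: ∅→∅
  live L3: {a,f}→{a,f}
  live L4: {a,f}→{a,f}

Conflict graph:
  a — {f,g,m,v}
  f — {a,g,m,v}
  g — {a,f}
  m — {a,f}
  v — {a,f}

N(v) = ["a", "f"]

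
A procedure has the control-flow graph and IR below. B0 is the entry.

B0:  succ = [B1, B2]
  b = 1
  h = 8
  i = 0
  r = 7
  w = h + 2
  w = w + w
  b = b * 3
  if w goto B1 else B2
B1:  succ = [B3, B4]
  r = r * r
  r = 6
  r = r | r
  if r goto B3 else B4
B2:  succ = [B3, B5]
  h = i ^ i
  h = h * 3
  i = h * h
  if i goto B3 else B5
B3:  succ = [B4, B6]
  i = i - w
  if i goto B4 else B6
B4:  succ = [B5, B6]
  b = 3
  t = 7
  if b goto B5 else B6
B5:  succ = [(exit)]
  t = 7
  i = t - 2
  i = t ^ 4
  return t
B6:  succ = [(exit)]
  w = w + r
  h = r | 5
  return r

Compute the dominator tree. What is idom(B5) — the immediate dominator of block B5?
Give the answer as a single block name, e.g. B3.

Answer: B0

Analysis:
idom tree: B1←B0 B2←B0 B3←B0 B4←B0 B5←B0 B6←B0
Dom∩ at merges:
  B3: preds {B1,B2}: {B0,B1} ∩ {B0,B2} = {B0}; idom=B0
  B4: preds {B1,B3}: {B0,B1} ∩ {B0,B3} = {B0}; idom=B0
  B5: preds {B2,B4}: {B0,B2} ∩ {B0,B4} = {B0}; idom=B0
  B6: preds {B3,B4}: {B0,B3} ∩ {B0,B4} = {B0}; idom=B0

idom(B5) = B0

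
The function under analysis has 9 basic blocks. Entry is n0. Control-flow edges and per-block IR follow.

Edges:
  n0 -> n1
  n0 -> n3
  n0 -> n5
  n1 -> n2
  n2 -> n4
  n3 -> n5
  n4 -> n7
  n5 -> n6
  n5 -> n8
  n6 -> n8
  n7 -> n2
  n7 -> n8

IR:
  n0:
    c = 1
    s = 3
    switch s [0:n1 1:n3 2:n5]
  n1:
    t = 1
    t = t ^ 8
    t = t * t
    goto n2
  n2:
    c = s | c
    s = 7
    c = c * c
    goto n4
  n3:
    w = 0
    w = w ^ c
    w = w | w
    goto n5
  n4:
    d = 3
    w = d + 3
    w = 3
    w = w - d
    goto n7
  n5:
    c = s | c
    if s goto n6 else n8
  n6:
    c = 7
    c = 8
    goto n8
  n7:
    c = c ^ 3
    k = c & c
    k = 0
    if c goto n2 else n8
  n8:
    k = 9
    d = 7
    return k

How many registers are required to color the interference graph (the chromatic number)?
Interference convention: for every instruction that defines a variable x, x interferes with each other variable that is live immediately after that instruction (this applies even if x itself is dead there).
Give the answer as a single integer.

Per-block:
  n0: {c,s} / ∅
  n1: {t} / ∅
  n2: {c,s} / {c,s}
  n3: {w} / {c}
  n4: {d,w} / ∅
  n5: {c} / {c,s}
  n6: {c} / ∅
  n7: {c,k} / {c}
  n8: {d,k} / ∅

Backward fixpoint:
  n0: in=∅ out={c,s}
  n1: in={c,s} out={c,s}
  n2: in={c,s} out={c,s}
  n3: in={c,s} out={c,s}
  n4: in={c,s} out={c,s}
  n5: in={c,s} out=∅
  n6: in=∅ out=∅
  n7: in={c,s} out={c,s}
  n8: in=∅ out=∅

Interference:
  c: {d,k,s,t,w}
  d: {c,k,s,w}
  k: {c,d,s}
  s: {c,d,k,t,w}
  t: {c,s}
  w: {c,d,s}

Colouring:
  lower bound: {c,d,k,s} mutually conflict ⇒ χ ≥ 4
  4-colouring: c0={c}  c1={s}  c2={d,t}  c3={k,w}
  χ = 4

Answer: 4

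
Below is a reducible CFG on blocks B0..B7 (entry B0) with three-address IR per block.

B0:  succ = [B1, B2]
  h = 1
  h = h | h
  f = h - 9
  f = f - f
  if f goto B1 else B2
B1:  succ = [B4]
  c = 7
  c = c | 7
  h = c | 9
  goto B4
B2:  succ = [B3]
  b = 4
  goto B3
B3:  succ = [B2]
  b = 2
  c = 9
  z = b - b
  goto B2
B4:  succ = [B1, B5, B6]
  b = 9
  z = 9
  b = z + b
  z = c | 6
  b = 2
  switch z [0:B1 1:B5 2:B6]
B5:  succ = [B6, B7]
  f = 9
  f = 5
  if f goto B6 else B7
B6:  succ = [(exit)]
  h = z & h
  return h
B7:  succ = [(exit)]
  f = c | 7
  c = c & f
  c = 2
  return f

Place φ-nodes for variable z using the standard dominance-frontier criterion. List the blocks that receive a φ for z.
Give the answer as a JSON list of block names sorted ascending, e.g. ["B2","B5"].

Answer: ["B1", "B2"]

Derivation:
idom tree: B1←B0 B2←B0 B3←B2 B4←B1 B5←B4 B6←B4 B7←B5
Dom at joins:
  B1: preds {B0,B4}: {B0} ∩ {B0,B1,B4} = {B0}; idom=B0
  B2: preds {B0,B3}: {B0} ∩ {B0,B2,B3} = {B0}; idom=B0
  B6: preds {B4,B5}: {B0,B1,B4} ∩ {B0,B1,B4,B5} = {B0,B1,B4}; idom=B4

Frontier:
  join B1 pred B0: · stop@B0
  join B1 pred B4: B4→B1 stop@B0
  join B2 pred B0: · stop@B0
  join B2 pred B3: B3→B2 stop@B0
  join B6 pred B4: · stop@B4
  join B6 pred B5: B5 stop@B4
  DF(B0)=∅
  DF(B1)={B1}
  DF(B2)={B2}
  DF(B3)={B2}
  DF(B4)={B1}
  DF(B5)={B6}
  DF(B6)=∅
  DF(B7)=∅

φ for z: defs {B3,B4}
  DF⁺ = {B1,B2}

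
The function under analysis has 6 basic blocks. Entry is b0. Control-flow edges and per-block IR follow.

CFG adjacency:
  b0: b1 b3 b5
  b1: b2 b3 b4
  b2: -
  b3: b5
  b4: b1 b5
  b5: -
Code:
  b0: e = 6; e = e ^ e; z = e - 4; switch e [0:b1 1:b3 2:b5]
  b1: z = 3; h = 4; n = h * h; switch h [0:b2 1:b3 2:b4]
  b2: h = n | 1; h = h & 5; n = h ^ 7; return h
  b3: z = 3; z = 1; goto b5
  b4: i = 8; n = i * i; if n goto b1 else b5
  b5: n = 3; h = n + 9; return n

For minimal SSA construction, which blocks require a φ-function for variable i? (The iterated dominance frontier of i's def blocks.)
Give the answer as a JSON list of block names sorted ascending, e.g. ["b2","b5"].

Answer: ["b1", "b3", "b5"]

Analysis:
idom tree: b1←b0 b2←b1 b3←b0 b4←b1 b5←b0
Join-block Dom:
  b1: preds {b0,b4}: {b0} ∩ {b0,b1,b4} = {b0}; idom=b0
  b3: preds {b0,b1}: {b0} ∩ {b0,b1} = {b0}; idom=b0
  b5: preds {b0,b3,b4}: {b0} ∩ {b0,b3} ∩ {b0,b1,b4} = {b0}; idom=b0

Frontier:
  join b1 pred b0: · stop@b0
  join b1 pred b4: b4→b1 stop@b0
  join b3 pred b0: · stop@b0
  join b3 pred b1: b1 stop@b0
  join b5 pred b0: · stop@b0
  join b5 pred b3: b3 stop@b0
  join b5 pred b4: b4→b1 stop@b0
  DF(b0)=∅
  DF(b1)={b1,b3,b5}
  DF(b2)=∅
  DF(b3)={b5}
  DF(b4)={b1,b5}
  DF(b5)=∅

φ for i: defs {b4}
  DF⁺ = {b1,b3,b5}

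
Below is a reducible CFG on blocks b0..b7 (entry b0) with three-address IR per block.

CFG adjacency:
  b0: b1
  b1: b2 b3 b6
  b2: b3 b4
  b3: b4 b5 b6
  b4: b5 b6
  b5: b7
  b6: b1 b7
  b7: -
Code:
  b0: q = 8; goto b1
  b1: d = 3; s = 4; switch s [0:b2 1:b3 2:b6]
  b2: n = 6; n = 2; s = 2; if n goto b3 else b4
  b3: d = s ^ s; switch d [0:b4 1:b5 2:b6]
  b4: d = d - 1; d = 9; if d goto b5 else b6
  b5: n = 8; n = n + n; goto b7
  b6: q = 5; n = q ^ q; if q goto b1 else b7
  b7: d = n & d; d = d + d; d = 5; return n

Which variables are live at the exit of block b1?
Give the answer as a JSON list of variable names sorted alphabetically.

Block summaries:
  b0: def={q} ue=∅
  b1: def={d,s} ue=∅
  b2: def={n,s} ue=∅
  b3: def={d} ue={s}
  b4: def={d} ue={d}
  b5: def={n} ue=∅
  b6: def={n,q} ue=∅
  b7: def={d} ue={d,n}

Backward fixpoint:
  live b0: ∅→∅
  live b1: ∅→{d,s}
  live b2: {d}→{d,s}
  live b3: {s}→{d}
  live b4: {d}→{d}
  live b5: {d}→{d,n}
  live b6: {d}→{d,n}
  live b7: {d,n}→∅

live-out(b1) = ["d", "s"]

Answer: ["d", "s"]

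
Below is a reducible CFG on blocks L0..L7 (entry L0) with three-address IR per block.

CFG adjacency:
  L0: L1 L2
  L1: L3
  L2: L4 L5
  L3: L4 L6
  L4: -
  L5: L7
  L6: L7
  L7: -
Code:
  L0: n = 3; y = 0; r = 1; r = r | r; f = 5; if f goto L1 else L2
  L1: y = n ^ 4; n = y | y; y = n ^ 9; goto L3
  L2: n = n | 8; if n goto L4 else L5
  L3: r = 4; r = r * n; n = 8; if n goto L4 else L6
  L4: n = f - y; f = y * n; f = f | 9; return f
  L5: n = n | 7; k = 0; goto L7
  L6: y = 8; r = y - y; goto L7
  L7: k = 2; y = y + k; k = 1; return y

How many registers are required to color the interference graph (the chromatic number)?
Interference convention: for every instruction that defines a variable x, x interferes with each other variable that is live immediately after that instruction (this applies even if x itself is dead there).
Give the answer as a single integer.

Answer: 4

Working:
Per-block:
  L0: def={f,n,r,y} ue=∅
  L1: def={n,y} ue={n}
  L2: def={n} ue={n}
  L3: def={n,r} ue={n}
  L4: def={f,n} ue={f,y}
  L5: def={k,n} ue={n}
  L6: def={r,y} ue=∅
  L7: def={k,y} ue={y}

Backward fixpoint:
  live L0: ∅→{f,n,y}
  live L1: {f,n}→{f,n,y}
  live L2: {f,n,y}→{f,n,y}
  live L3: {f,n,y}→{f,y}
  live L4: {f,y}→∅
  live L5: {n,y}→{y}
  live L6: ∅→{y}
  live L7: {y}→∅

Interference:
  f↔{n,r,y}
  k↔{y}
  n↔{f,r,y}
  r↔{f,n,y}
  y↔{f,k,n,r}

Colouring:
  clique {f,n,r,y} ⇒ need ≥ 4
  assign f→R1 k→R1 n→R2 r→R3 y→R0 — no edge inside a register ⇒ χ ≤ 4
  χ = 4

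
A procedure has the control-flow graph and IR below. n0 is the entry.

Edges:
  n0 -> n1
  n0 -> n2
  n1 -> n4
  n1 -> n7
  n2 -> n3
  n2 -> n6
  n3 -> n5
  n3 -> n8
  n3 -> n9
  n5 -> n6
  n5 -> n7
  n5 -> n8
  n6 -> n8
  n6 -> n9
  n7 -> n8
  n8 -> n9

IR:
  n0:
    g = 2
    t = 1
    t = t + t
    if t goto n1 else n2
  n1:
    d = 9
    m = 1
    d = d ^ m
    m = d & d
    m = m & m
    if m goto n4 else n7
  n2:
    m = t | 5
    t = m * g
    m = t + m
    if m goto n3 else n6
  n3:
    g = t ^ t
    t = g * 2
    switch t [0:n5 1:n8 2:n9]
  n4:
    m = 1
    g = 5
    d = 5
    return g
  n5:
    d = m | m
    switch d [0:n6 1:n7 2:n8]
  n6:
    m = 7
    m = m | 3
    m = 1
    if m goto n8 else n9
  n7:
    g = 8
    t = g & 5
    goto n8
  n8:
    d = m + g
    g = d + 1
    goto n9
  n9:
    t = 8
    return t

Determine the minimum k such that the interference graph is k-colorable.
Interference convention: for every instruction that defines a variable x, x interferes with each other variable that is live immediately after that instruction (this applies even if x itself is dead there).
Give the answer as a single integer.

Per-block:
  n0: def={g,t} ue=∅
  n1: def={d,m} ue=∅
  n2: def={m,t} ue={g,t}
  n3: def={g,t} ue={t}
  n4: def={d,g,m} ue=∅
  n5: def={d} ue={m}
  n6: def={m} ue=∅
  n7: def={g,t} ue=∅
  n8: def={d,g} ue={g,m}
  n9: def={t} ue=∅

Backward fixpoint:
  n0: in=∅ out={g,t}
  n1: in=∅ out={m}
  n2: in={g,t} out={g,m,t}
  n3: in={m,t} out={g,m}
  n4: in=∅ out=∅
  n5: in={g,m} out={g,m}
  n6: in={g} out={g,m}
  n7: in={m} out={g,m}
  n8: in={g,m} out=∅
  n9: in=∅ out=∅

Conflict graph:
  d: {g,m}
  g: {d,m,t}
  m: {d,g,t}
  t: {g,m}

Chromatic number:
  clique {d,g,m} ⇒ need ≥ 3
  assign d→r2 g→r0 m→r1 t→r2 — no edge inside a register ⇒ χ ≤ 3
  χ = 3

Answer: 3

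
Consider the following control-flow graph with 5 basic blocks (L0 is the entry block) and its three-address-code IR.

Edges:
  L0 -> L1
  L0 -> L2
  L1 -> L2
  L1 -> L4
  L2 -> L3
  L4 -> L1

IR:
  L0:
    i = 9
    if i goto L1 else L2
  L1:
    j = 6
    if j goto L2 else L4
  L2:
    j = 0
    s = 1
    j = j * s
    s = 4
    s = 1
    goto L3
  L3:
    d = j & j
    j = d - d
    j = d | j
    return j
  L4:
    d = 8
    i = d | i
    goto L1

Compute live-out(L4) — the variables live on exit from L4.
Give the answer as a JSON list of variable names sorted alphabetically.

Answer: ["i"]

Derivation:
Per-block:
  L0: {i} / ∅
  L1: {j} / ∅
  L2: {j,s} / ∅
  L3: {d,j} / {j}
  L4: {d,i} / {i}

Live sets:
  L0 li=∅ lo={i}
  L1 li={i} lo={i}
  L2 li=∅ lo={j}
  L3 li={j} lo=∅
  L4 li={i} lo={i}

live-out(L4) = ["i"]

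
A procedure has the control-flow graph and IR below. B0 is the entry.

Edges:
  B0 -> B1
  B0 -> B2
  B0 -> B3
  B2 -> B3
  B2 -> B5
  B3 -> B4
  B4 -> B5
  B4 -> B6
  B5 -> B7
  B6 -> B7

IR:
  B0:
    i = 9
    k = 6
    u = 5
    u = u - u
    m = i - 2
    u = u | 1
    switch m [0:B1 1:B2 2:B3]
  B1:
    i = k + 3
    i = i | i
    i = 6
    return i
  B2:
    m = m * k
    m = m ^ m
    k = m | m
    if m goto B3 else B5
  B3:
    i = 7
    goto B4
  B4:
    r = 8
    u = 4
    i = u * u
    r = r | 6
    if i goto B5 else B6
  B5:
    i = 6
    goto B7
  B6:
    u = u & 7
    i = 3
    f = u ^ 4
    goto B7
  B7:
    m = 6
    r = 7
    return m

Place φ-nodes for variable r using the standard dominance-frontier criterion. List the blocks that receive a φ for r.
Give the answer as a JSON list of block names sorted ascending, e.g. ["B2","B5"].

idom tree: B1←B0 B2←B0 B3←B0 B4←B3 B5←B0 B6←B4 B7←B0
Dom∩ at merges:
  B3: preds {B0,B2}: {B0} ∩ {B0,B2} = {B0}; idom=B0
  B5: preds {B2,B4}: {B0,B2} ∩ {B0,B3,B4} = {B0}; idom=B0
  B7: preds {B5,B6}: {B0,B5} ∩ {B0,B3,B4,B6} = {B0}; idom=B0

DF derivation:
  join B3 pred B0: · stop@B0
  join B3 pred B2: B2 stop@B0
  join B5 pred B2: B2 stop@B0
  join B5 pred B4: B4→B3 stop@B0
  join B7 pred B5: B5 stop@B0
  join B7 pred B6: B6→B4→B3 stop@B0
  B0 → ∅
  B1 → ∅
  B2 → {B3,B5}
  B3 → {B5,B7}
  B4 → {B5,B7}
  B5 → {B7}
  B6 → {B7}
  B7 → ∅

φ for r: defs {B4,B7}
  DF⁺ = {B5,B7}

Answer: ["B5", "B7"]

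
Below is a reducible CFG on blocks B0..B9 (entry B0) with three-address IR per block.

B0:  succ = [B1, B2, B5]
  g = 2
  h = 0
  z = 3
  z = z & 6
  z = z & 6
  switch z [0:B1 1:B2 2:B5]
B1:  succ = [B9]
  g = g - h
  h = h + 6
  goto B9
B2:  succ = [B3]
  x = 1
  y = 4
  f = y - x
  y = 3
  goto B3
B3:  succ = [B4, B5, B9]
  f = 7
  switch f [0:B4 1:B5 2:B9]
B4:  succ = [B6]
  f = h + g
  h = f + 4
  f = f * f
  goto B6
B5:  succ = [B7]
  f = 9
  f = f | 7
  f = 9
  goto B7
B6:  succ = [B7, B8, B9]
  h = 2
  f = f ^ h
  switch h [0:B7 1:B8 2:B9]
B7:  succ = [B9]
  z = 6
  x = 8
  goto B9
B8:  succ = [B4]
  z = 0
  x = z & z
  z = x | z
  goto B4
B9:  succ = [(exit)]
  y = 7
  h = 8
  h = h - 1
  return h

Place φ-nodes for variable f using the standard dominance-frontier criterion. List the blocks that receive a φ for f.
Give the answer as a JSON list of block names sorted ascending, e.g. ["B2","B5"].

Answer: ["B4", "B5", "B7", "B9"]

Derivation:
idom tree: B1←B0 B2←B0 B3←B2 B4←B3 B5←B0 B6←B4 B7←B0 B8←B6 B9←B0
Join-block Dom:
  B4: preds {B3,B8}: {B0,B2,B3} ∩ {B0,B2,B3,B4,B6,B8} = {B0,B2,B3}; idom=B3
  B5: preds {B0,B3}: {B0} ∩ {B0,B2,B3} = {B0}; idom=B0
  B7: preds {B5,B6}: {B0,B5} ∩ {B0,B2,B3,B4,B6} = {B0}; idom=B0
  B9: preds {B1,B3,B6,B7}: {B0,B1} ∩ {B0,B2,B3} ∩ {B0,B2,B3,B4,B6} ∩ {B0,B7} = {B0}; idom=B0

DF derivation:
  join B4 pred B3: · stop@B3
  join B4 pred B8: B8→B6→B4 stop@B3
  join B5 pred B0: · stop@B0
  join B5 pred B3: B3→B2 stop@B0
  join B7 pred B5: B5 stop@B0
  join B7 pred B6: B6→B4→B3→B2 stop@B0
  join B9 pred B1: B1 stop@B0
  join B9 pred B3: B3→B2 stop@B0
  join B9 pred B6: B6→B4→B3→B2 stop@B0
  join B9 pred B7: B7 stop@B0
  B0 → ∅
  B1 → {B9}
  B2 → {B5,B7,B9}
  B3 → {B5,B7,B9}
  B4 → {B4,B7,B9}
  B5 → {B7}
  B6 → {B4,B7,B9}
  B7 → {B9}
  B8 → {B4}
  B9 → ∅

φ for f: defs {B2,B3,B4,B5,B6}
  DF⁺ = {B4,B5,B7,B9}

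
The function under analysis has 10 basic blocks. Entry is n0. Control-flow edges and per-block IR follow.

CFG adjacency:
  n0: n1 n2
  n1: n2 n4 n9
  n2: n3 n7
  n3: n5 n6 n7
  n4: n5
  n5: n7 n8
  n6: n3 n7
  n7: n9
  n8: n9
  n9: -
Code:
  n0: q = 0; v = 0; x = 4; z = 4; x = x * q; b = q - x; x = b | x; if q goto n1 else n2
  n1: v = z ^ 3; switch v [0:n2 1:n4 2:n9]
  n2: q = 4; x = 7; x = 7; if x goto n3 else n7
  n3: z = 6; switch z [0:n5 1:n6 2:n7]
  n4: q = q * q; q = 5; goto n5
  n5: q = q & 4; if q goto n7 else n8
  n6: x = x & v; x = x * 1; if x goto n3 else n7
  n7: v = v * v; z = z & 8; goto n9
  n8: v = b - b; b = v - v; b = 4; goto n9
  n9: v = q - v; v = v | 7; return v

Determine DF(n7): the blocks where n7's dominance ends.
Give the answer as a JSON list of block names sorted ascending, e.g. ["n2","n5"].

idom tree: n1←n0 n2←n0 n3←n2 n4←n1 n5←n0 n6←n3 n7←n0 n8←n5 n9←n0
Dom at joins:
  n2: preds {n0,n1}: {n0} ∩ {n0,n1} = {n0}; idom=n0
  n3: preds {n2,n6}: {n0,n2} ∩ {n0,n2,n3,n6} = {n0,n2}; idom=n2
  n5: preds {n3,n4}: {n0,n2,n3} ∩ {n0,n1,n4} = {n0}; idom=n0
  n7: preds {n2,n3,n5,n6}: {n0,n2} ∩ {n0,n2,n3} ∩ {n0,n5} ∩ {n0,n2,n3,n6} = {n0}; idom=n0
  n9: preds {n1,n7,n8}: {n0,n1} ∩ {n0,n7} ∩ {n0,n5,n8} = {n0}; idom=n0

Frontier:
  join n2 pred n0: · stop@n0
  join n2 pred n1: n1 stop@n0
  join n3 pred n2: · stop@n2
  join n3 pred n6: n6→n3 stop@n2
  join n5 pred n3: n3→n2 stop@n0
  join n5 pred n4: n4→n1 stop@n0
  join n7 pred n2: n2 stop@n0
  join n7 pred n3: n3→n2 stop@n0
  join n7 pred n5: n5 stop@n0
  join n7 pred n6: n6→n3→n2 stop@n0
  join n9 pred n1: n1 stop@n0
  join n9 pred n7: n7 stop@n0
  join n9 pred n8: n8→n5 stop@n0
  DF(n0)=∅
  DF(n1)={n2,n5,n9}
  DF(n2)={n5,n7}
  DF(n3)={n3,n5,n7}
  DF(n4)={n5}
  DF(n5)={n7,n9}
  DF(n6)={n3,n7}
  DF(n7)={n9}
  DF(n8)={n9}
  DF(n9)=∅

DF(n7) = ["n9"]

Answer: ["n9"]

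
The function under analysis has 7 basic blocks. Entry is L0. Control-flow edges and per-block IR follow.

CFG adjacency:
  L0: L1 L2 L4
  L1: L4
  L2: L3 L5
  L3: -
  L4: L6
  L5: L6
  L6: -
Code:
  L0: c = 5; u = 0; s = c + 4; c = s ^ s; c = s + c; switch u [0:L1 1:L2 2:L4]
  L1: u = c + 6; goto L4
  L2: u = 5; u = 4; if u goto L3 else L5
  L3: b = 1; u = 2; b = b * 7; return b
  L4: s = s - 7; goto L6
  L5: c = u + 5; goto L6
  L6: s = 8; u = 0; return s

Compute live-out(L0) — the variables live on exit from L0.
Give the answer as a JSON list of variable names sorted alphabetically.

def/use:
  L0 def {c,s,u} use ∅
  L1 def {u} use {c}
  L2 def {u} use ∅
  L3 def {b,u} use ∅
  L4 def {s} use {s}
  L5 def {c} use {u}
  L6 def {s,u} use ∅

Live sets:
  live L0: ∅→{c,s}
  live L1: {c,s}→{s}
  live L2: ∅→{u}
  live L3: ∅→∅
  live L4: {s}→∅
  live L5: {u}→∅
  live L6: ∅→∅

live-out(L0) = ["c", "s"]

Answer: ["c", "s"]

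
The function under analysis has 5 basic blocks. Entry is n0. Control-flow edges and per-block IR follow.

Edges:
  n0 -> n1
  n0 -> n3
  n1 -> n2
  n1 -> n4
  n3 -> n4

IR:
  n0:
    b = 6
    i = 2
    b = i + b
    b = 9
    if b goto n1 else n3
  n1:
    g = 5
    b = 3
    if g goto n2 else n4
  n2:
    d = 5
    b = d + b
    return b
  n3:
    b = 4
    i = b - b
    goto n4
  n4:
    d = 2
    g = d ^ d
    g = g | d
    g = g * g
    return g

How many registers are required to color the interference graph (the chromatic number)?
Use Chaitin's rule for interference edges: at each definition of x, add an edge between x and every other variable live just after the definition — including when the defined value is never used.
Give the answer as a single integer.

Answer: 3

Derivation:
Block summaries:
  n0: def={b,i} ue=∅
  n1: def={b,g} ue=∅
  n2: def={b,d} ue={b}
  n3: def={b,i} ue=∅
  n4: def={d,g} ue=∅

Backward fixpoint:
  live n0: ∅→∅
  live n1: ∅→{b}
  live n2: {b}→∅
  live n3: ∅→∅
  live n4: ∅→∅

Conflict graph:
  b — {d,g,i}
  d — {b,g}
  g — {b,d}
  i — {b}

Colouring:
  {b,d,g} pairwise interfere (3-clique) ⇒ χ ≥ 3
  3-colouring: R0={b}  R1={d,i}  R2={g}
  χ = 3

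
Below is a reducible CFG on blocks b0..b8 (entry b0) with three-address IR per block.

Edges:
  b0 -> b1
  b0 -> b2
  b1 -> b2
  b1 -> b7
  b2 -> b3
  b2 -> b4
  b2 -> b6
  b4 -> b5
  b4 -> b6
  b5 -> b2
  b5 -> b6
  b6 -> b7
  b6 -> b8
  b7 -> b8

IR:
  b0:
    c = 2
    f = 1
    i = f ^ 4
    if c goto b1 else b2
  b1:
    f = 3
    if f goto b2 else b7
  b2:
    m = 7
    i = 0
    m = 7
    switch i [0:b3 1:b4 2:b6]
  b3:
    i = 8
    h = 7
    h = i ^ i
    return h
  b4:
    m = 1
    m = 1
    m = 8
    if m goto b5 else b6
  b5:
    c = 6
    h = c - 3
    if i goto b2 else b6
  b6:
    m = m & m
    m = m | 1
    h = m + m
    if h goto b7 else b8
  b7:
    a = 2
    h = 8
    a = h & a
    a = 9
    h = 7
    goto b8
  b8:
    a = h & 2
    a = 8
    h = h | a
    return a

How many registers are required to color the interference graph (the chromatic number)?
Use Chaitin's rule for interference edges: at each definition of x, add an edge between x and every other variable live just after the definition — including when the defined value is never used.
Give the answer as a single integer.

Answer: 3

Derivation:
Per-block:
  b0: def={c,f,i} ue=∅
  b1: def={f} ue=∅
  b2: def={i,m} ue=∅
  b3: def={h,i} ue=∅
  b4: def={m} ue=∅
  b5: def={c,h} ue={i}
  b6: def={h,m} ue={m}
  b7: def={a,h} ue=∅
  b8: def={a,h} ue={h}

Backward fixpoint:
  b0: in=∅ out=∅
  b1: in=∅ out=∅
  b2: in=∅ out={i,m}
  b3: in=∅ out=∅
  b4: in={i} out={i,m}
  b5: in={i,m} out={m}
  b6: in={m} out={h}
  b7: in=∅ out={h}
  b8: in={h} out=∅

Conflict graph:
  a↔{h}
  c↔{f,i,m}
  f↔{c}
  h↔{a,i,m}
  i↔{c,h,m}
  m↔{c,h,i}

Chromatic number:
  {c,i,m} pairwise interfere (3-clique) ⇒ χ ≥ 3
  assign a→R1 c→R0 f→R1 h→R0 i→R1 m→R2 — no edge inside a register ⇒ χ ≤ 3
  χ = 3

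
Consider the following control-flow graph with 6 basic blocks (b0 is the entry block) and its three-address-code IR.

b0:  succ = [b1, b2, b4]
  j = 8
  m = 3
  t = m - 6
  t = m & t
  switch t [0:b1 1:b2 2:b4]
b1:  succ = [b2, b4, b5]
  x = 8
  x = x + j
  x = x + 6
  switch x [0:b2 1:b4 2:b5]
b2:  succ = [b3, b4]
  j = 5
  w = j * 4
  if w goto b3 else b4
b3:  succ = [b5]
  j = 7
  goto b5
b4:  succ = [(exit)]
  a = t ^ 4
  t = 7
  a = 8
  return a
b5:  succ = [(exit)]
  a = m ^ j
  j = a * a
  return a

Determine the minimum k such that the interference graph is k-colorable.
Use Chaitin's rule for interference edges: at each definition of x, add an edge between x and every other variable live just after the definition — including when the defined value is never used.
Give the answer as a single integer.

def/use:
  b0: {j,m,t} / ∅
  b1: {x} / {j}
  b2: {j,w} / ∅
  b3: {j} / ∅
  b4: {a,t} / {t}
  b5: {a,j} / {j,m}

Backward fixpoint:
  live b0: ∅→{j,m,t}
  live b1: {j,m,t}→{j,m,t}
  live b2: {m,t}→{m,t}
  live b3: {m}→{j,m}
  live b4: {t}→∅
  live b5: {j,m}→∅

Conflict graph:
  a↔{j}
  j↔{a,m,t,x}
  m↔{j,t,w,x}
  t↔{j,m,w,x}
  w↔{m,t}
  x↔{j,m,t}

Colouring:
  {j,m,t,x} pairwise interfere (4-clique) ⇒ χ ≥ 4
  4-colouring: c0={j,w}  c1={a,m}  c2={t}  c3={x}
  χ = 4

Answer: 4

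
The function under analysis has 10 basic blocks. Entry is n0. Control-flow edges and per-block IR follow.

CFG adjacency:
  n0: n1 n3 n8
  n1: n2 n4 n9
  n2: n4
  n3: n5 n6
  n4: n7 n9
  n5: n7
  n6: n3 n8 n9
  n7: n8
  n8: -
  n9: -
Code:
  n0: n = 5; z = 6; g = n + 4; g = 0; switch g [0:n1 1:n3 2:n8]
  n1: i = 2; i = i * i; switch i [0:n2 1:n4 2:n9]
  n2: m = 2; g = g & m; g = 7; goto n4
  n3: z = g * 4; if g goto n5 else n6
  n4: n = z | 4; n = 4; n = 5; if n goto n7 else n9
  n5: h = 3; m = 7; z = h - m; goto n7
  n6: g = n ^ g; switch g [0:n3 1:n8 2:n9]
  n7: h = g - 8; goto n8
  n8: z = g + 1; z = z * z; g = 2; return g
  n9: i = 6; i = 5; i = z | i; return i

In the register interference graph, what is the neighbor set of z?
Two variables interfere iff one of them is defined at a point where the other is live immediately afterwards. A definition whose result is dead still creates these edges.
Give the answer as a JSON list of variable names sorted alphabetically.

def/use:
  n0: {g,n,z} / ∅
  n1: {i} / ∅
  n2: {g,m} / {g}
  n3: {z} / {g}
  n4: {n} / {z}
  n5: {h,m,z} / ∅
  n6: {g} / {g,n}
  n7: {h} / {g}
  n8: {g,z} / {g}
  n9: {i} / {z}

Backward fixpoint:
  n0: in=∅ out={g,n,z}
  n1: in={g,z} out={g,z}
  n2: in={g,z} out={g,z}
  n3: in={g,n} out={g,n,z}
  n4: in={g,z} out={g,z}
  n5: in={g} out={g}
  n6: in={g,n,z} out={g,n,z}
  n7: in={g} out={g}
  n8: in={g} out=∅
  n9: in={z} out=∅

Interfere edges:
  g↔{h,i,m,n,z}
  h↔{g,m}
  i↔{g,z}
  m↔{g,h,z}
  n↔{g,z}
  z↔{g,i,m,n}

N(z) = ["g", "i", "m", "n"]

Answer: ["g", "i", "m", "n"]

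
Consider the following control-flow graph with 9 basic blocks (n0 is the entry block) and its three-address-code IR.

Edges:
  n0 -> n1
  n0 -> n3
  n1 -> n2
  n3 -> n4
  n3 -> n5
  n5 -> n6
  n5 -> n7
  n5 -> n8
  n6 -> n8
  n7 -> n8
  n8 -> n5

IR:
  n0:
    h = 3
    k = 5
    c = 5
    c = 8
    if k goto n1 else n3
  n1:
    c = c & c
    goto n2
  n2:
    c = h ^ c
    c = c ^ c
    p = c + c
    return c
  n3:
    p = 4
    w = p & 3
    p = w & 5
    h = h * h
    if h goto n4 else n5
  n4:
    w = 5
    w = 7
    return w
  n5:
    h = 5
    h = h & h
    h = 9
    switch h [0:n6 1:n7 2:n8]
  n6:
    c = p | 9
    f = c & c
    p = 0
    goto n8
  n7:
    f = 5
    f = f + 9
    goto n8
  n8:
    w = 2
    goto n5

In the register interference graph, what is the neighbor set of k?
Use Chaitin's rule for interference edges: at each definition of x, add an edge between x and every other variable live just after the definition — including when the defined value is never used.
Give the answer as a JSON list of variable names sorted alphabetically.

Answer: ["c", "h"]

Working:
def/use:
  n0 def {c,h,k} use ∅
  n1 def {c} use {c}
  n2 def {c,p} use {c,h}
  n3 def {h,p,w} use {h}
  n4 def {w} use ∅
  n5 def {h} use ∅
  n6 def {c,f,p} use {p}
  n7 def {f} use ∅
  n8 def {w} use ∅

Live sets:
  n0 li=∅ lo={c,h}
  n1 li={c,h} lo={c,h}
  n2 li={c,h} lo=∅
  n3 li={h} lo={p}
  n4 li=∅ lo=∅
  n5 li={p} lo={p}
  n6 li={p} lo={p}
  n7 li={p} lo={p}
  n8 li={p} lo={p}

Interference:
  c↔{h,k,p}
  f↔{p}
  h↔{c,k,p,w}
  k↔{c,h}
  p↔{c,f,h,w}
  w↔{h,p}

N(k) = ["c", "h"]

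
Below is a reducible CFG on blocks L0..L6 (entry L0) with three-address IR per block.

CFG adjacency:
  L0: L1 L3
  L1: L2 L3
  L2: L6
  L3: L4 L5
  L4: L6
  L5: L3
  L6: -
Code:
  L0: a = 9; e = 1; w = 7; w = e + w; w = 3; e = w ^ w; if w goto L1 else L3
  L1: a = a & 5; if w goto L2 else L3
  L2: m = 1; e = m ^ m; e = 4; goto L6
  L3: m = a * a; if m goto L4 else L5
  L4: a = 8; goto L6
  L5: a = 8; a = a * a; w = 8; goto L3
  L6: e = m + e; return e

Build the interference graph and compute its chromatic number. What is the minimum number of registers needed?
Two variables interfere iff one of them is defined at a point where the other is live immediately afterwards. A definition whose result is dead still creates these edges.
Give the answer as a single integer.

Answer: 3

Analysis:
Block summaries:
  L0: {a,e,w} / ∅
  L1: {a} / {a,w}
  L2: {e,m} / ∅
  L3: {m} / {a}
  L4: {a} / ∅
  L5: {a,w} / ∅
  L6: {e} / {e,m}

Backward fixpoint:
  L0: in=∅ out={a,e,w}
  L1: in={a,e,w} out={a,e}
  L2: in=∅ out={e,m}
  L3: in={a,e} out={e,m}
  L4: in={e,m} out={e,m}
  L5: in={e} out={a,e}
  L6: in={e,m} out=∅

Conflict graph:
  a↔{e,m,w}
  e↔{a,m,w}
  m↔{a,e}
  w↔{a,e}

Colouring:
  clique {a,e,m} ⇒ need ≥ 3
  3-colouring: R0={a}  R1={e}  R2={m,w}
  χ = 3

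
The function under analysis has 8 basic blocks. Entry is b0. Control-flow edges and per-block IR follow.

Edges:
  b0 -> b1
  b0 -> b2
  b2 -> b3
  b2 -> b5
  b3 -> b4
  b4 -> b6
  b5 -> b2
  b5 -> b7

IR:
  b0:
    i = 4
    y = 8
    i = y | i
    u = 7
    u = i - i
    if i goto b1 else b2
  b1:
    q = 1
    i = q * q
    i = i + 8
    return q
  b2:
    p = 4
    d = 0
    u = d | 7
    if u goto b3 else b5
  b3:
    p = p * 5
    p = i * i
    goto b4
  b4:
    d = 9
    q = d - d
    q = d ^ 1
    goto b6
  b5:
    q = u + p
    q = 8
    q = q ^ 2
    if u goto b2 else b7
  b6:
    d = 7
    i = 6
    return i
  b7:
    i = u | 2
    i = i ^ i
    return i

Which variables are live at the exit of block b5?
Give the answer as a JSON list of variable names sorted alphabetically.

Answer: ["i", "u"]

Derivation:
def/use:
  b0: {i,u,y} / ∅
  b1: {i,q} / ∅
  b2: {d,p,u} / ∅
  b3: {p} / {i,p}
  b4: {d,q} / ∅
  b5: {q} / {p,u}
  b6: {d,i} / ∅
  b7: {i} / {u}

Liveness:
  live b0: ∅→{i}
  live b1: ∅→∅
  live b2: {i}→{i,p,u}
  live b3: {i,p}→∅
  live b4: ∅→∅
  live b5: {i,p,u}→{i,u}
  live b6: ∅→∅
  live b7: {u}→∅

live-out(b5) = ["i", "u"]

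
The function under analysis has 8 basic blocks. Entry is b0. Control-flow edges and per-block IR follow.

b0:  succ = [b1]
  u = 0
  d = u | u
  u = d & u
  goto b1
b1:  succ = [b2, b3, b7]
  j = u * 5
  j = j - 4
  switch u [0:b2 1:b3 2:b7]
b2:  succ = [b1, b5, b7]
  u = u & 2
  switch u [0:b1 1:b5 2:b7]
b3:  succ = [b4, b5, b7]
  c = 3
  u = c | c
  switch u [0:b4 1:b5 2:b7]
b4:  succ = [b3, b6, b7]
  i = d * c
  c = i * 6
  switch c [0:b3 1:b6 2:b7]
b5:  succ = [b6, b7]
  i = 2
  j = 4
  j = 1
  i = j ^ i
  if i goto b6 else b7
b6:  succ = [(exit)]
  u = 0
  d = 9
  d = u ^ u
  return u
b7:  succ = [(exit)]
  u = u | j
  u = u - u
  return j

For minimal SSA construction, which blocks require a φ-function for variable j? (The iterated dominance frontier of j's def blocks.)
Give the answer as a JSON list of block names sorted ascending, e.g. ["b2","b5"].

idom tree: b1←b0 b2←b1 b3←b1 b4←b3 b5←b1 b6←b1 b7←b1
Dom∩ at merges:
  b1: preds {b0,b2}: {b0} ∩ {b0,b1,b2} = {b0}; idom=b0
  b3: preds {b1,b4}: {b0,b1} ∩ {b0,b1,b3,b4} = {b0,b1}; idom=b1
  b5: preds {b2,b3}: {b0,b1,b2} ∩ {b0,b1,b3} = {b0,b1}; idom=b1
  b6: preds {b4,b5}: {b0,b1,b3,b4} ∩ {b0,b1,b5} = {b0,b1}; idom=b1
  b7: preds {b1,b2,b3,b4,b5}: {b0,b1} ∩ {b0,b1,b2} ∩ {b0,b1,b3} ∩ {b0,b1,b3,b4} ∩ {b0,b1,b5} = {b0,b1}; idom=b1

Frontier:
  join b1 pred b0: · stop@b0
  join b1 pred b2: b2→b1 stop@b0
  join b3 pred b1: · stop@b1
  join b3 pred b4: b4→b3 stop@b1
  join b5 pred b2: b2 stop@b1
  join b5 pred b3: b3 stop@b1
  join b6 pred b4: b4→b3 stop@b1
  join b6 pred b5: b5 stop@b1
  join b7 pred b1: · stop@b1
  join b7 pred b2: b2 stop@b1
  join b7 pred b3: b3 stop@b1
  join b7 pred b4: b4→b3 stop@b1
  join b7 pred b5: b5 stop@b1
  DF(b0)=∅
  DF(b1)={b1}
  DF(b2)={b1,b5,b7}
  DF(b3)={b3,b5,b6,b7}
  DF(b4)={b3,b6,b7}
  DF(b5)={b6,b7}
  DF(b6)=∅
  DF(b7)=∅

φ for j: defs {b1,b5}
  DF⁺ = {b1,b6,b7}

Answer: ["b1", "b6", "b7"]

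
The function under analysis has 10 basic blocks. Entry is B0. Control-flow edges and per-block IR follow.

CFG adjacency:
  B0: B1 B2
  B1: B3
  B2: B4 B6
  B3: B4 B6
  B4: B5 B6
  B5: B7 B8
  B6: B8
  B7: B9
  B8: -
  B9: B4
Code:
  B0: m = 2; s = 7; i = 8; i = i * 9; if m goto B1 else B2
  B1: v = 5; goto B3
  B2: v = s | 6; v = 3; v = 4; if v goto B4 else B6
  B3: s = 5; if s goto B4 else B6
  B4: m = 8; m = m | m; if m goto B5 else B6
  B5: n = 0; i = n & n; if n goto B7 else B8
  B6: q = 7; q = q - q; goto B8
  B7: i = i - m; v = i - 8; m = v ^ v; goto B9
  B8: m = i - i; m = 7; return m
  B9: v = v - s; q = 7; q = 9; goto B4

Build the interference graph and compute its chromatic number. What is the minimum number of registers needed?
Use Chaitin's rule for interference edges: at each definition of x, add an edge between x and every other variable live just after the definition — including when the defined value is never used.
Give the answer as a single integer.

Block summaries:
  B0 def {i,m,s} use ∅
  B1 def {v} use ∅
  B2 def {v} use {s}
  B3 def {s} use ∅
  B4 def {m} use ∅
  B5 def {i,n} use ∅
  B6 def {q} use ∅
  B7 def {i,m,v} use {i,m}
  B8 def {m} use {i}
  B9 def {q,v} use {s,v}

Backward fixpoint:
  B0: in=∅ out={i,s}
  B1: in={i} out={i}
  B2: in={i,s} out={i,s}
  B3: in={i} out={i,s}
  B4: in={i,s} out={i,m,s}
  B5: in={m,s} out={i,m,s}
  B6: in={i} out={i}
  B7: in={i,m,s} out={i,s,v}
  B8: in={i} out=∅
  B9: in={i,s,v} out={i,s}

Interference:
  i↔{m,n,q,s,v}
  m↔{i,n,s,v}
  n↔{i,m,s}
  q↔{i,s}
  s↔{i,m,n,q,v}
  v↔{i,m,s}

Chromatic number:
  lower bound: {i,m,n,s} mutually conflict ⇒ χ ≥ 4
  4-colouring: c0={i}  c1={s}  c2={m,q}  c3={n,v}
  χ = 4

Answer: 4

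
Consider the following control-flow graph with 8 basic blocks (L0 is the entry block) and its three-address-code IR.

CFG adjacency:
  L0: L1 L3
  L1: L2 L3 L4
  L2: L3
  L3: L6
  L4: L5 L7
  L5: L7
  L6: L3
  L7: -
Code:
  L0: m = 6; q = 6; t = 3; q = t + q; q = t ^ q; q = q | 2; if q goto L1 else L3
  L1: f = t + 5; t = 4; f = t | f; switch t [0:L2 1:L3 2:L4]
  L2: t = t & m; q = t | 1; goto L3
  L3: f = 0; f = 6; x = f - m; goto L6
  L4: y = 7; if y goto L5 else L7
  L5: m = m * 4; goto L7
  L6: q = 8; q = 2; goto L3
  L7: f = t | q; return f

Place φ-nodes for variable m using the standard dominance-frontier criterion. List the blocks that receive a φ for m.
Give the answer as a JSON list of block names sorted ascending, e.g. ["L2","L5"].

Answer: ["L7"]

Analysis:
idom tree: L1←L0 L2←L1 L3←L0 L4←L1 L5←L4 L6←L3 L7←L4
Dom∩ at merges:
  L3: preds {L0,L1,L2,L6}: {L0} ∩ {L0,L1} ∩ {L0,L1,L2} ∩ {L0,L3,L6} = {L0}; idom=L0
  L7: preds {L4,L5}: {L0,L1,L4} ∩ {L0,L1,L4,L5} = {L0,L1,L4}; idom=L4

DF derivation:
  join L3 pred L0: · stop@L0
  join L3 pred L1: L1 stop@L0
  join L3 pred L2: L2→L1 stop@L0
  join L3 pred L6: L6→L3 stop@L0
  join L7 pred L4: · stop@L4
  join L7 pred L5: L5 stop@L4
  DF(L0)=∅
  DF(L1)={L3}
  DF(L2)={L3}
  DF(L3)={L3}
  DF(L4)=∅
  DF(L5)={L7}
  DF(L6)={L3}
  DF(L7)=∅

φ for m: defs {L0,L5}
  DF⁺ = {L7}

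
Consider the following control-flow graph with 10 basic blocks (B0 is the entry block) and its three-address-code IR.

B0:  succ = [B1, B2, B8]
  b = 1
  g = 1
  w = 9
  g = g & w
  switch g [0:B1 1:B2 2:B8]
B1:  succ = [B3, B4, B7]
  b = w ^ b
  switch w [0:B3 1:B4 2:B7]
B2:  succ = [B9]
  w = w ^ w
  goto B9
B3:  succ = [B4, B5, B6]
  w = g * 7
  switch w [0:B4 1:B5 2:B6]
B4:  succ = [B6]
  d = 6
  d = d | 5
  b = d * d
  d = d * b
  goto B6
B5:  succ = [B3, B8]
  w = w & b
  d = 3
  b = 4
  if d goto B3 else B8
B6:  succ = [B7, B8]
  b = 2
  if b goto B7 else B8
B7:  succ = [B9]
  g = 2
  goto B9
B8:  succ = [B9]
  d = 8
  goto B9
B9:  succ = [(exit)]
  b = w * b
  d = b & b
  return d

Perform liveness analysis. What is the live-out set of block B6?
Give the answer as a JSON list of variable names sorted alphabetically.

Block summaries:
  B0: def={b,g,w} ue=∅
  B1: def={b} ue={b,w}
  B2: def={w} ue={w}
  B3: def={w} ue={g}
  B4: def={b,d} ue=∅
  B5: def={b,d,w} ue={b,w}
  B6: def={b} ue=∅
  B7: def={g} ue=∅
  B8: def={d} ue=∅
  B9: def={b,d} ue={b,w}

Liveness:
  live B0: ∅→{b,g,w}
  live B1: {b,g,w}→{b,g,w}
  live B2: {b,w}→{b,w}
  live B3: {b,g}→{b,g,w}
  live B4: {w}→{w}
  live B5: {b,g,w}→{b,g,w}
  live B6: {w}→{b,w}
  live B7: {b,w}→{b,w}
  live B8: {b,w}→{b,w}
  live B9: {b,w}→∅

live-out(B6) = ["b", "w"]

Answer: ["b", "w"]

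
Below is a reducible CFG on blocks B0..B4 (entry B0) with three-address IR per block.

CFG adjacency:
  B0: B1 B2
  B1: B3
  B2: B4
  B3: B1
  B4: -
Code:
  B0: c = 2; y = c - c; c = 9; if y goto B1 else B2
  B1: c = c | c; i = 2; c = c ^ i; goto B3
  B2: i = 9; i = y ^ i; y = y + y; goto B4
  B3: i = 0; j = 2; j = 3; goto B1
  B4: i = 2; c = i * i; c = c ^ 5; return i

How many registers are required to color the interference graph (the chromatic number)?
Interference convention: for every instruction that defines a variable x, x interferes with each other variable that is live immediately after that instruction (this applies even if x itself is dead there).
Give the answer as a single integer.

Answer: 3

Derivation:
Block summaries:
  B0: def={c,y} ue=∅
  B1: def={c,i} ue={c}
  B2: def={i,y} ue={y}
  B3: def={i,j} ue=∅
  B4: def={c,i} ue=∅

Live sets:
  B0: in=∅ out={c,y}
  B1: in={c} out={c}
  B2: in={y} out=∅
  B3: in={c} out={c}
  B4: in=∅ out=∅

Interfere edges:
  c — {i,j,y}
  i — {c,y}
  j — {c}
  y — {c,i}

Chromatic number:
  clique {c,i,y} ⇒ need ≥ 3
  assign c→r0 i→r1 j→r1 y→r2 — no edge inside a register ⇒ χ ≤ 3
  χ = 3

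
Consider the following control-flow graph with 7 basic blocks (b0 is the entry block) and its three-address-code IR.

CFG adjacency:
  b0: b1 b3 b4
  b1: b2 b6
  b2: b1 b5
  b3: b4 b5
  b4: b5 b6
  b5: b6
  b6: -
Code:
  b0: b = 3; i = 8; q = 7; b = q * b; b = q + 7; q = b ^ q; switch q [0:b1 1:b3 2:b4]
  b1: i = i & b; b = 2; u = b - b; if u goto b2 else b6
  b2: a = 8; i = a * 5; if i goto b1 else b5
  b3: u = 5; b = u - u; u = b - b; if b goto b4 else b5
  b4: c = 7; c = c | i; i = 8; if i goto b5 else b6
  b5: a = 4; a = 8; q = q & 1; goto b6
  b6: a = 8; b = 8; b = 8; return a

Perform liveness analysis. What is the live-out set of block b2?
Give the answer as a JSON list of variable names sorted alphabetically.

def/use:
  b0: def={b,i,q} ue=∅
  b1: def={b,i,u} ue={b,i}
  b2: def={a,i} ue=∅
  b3: def={b,u} ue=∅
  b4: def={c,i} ue={i}
  b5: def={a,q} ue={q}
  b6: def={a,b} ue=∅

Liveness:
  b0 li=∅ lo={b,i,q}
  b1 li={b,i,q} lo={b,q}
  b2 li={b,q} lo={b,i,q}
  b3 li={i,q} lo={i,q}
  b4 li={i,q} lo={q}
  b5 li={q} lo=∅
  b6 li=∅ lo=∅

live-out(b2) = ["b", "i", "q"]

Answer: ["b", "i", "q"]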